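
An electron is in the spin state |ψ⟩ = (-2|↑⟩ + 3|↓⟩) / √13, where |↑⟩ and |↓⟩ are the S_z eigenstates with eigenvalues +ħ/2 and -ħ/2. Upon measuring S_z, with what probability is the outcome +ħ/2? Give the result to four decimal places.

The +ħ/2 outcome corresponds to |↑⟩. Its amplitude in |ψ⟩ is -2/√13.
P = |-2|² / 13 = 4/13.

0.3077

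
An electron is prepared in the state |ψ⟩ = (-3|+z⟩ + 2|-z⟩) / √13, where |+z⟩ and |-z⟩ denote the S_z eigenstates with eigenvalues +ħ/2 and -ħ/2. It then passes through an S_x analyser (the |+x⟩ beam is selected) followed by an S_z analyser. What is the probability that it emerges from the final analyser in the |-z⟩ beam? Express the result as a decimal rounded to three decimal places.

0.019

First analyser (S_x): P(|+x⟩) = |⟨+x|ψ⟩|² = 1/26.
After stage 1 the state is |+x⟩; P(|-z⟩) = |⟨-z|+x⟩|² = 1/2.
Joint probability = 1/26 × 1/2 = 0.019.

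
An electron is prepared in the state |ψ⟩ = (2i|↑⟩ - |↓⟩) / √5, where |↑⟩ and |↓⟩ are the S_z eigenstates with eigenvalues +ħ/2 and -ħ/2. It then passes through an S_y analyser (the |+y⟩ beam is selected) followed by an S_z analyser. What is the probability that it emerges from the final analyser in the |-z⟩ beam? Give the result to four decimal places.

0.4500

First analyser (S_y): P(|+y⟩) = |⟨+y|ψ⟩|² = 9/10.
After stage 1 the state is |+y⟩; P(|-z⟩) = |⟨-z|+y⟩|² = 1/2.
Joint probability = 9/10 × 1/2 = 0.4500.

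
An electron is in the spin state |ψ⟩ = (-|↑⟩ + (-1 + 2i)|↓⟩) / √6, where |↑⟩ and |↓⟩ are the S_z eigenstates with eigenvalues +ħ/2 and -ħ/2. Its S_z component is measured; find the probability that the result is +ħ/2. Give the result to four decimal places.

0.1667

The +ħ/2 outcome corresponds to |↑⟩. Its amplitude in |ψ⟩ is -1/√6.
P = |-1|² / 6 = 1/6.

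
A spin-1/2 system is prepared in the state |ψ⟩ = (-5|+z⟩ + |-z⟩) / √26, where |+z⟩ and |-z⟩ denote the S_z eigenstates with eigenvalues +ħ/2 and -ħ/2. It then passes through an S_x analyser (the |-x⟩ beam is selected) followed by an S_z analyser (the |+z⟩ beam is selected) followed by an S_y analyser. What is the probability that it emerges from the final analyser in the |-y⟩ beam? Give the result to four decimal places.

0.1731

First analyser (S_x): P(|-x⟩) = |⟨-x|ψ⟩|² = 36/52.
After stage 1 the state is |-x⟩; P(|+z⟩) = |⟨+z|-x⟩|² = 1/2.
After stage 2 the state is |+z⟩; P(|-y⟩) = |⟨-y|+z⟩|² = 1/2.
Joint probability = 36/52 × 1/2 × 1/2 = 0.1731.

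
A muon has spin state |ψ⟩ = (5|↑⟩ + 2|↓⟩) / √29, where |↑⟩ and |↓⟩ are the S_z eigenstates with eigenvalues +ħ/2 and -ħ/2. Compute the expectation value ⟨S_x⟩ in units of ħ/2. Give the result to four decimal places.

⟨σ_x⟩ = 2 Re(a* b)/(|a|²+|b|²) with a = 5, b = 2.
a* b = 10, so ⟨σ_x⟩ = 20/29.
⟨S_x⟩ = (ħ/2)·⟨σ_x⟩.

0.6897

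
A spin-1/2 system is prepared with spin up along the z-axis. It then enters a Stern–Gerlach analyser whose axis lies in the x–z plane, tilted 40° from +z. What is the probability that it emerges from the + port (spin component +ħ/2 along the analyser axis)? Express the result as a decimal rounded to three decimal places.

0.883

For spin-½, the probability of finding spin-up along an axis at angle θ to the initial spin direction is cos²(θ/2); spin-down is sin²(θ/2).
θ = 40°, so P = cos²(20°) ≈ 0.883.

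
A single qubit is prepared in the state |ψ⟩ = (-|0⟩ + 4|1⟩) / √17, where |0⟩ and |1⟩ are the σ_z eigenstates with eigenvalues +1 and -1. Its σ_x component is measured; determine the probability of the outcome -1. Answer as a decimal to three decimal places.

|-x⟩ = (|0⟩ - |1⟩)/√2, so ⟨-x|ψ⟩ = (-5) / (√2·√17).
P = |-5|² / 34 = 25/34.

0.735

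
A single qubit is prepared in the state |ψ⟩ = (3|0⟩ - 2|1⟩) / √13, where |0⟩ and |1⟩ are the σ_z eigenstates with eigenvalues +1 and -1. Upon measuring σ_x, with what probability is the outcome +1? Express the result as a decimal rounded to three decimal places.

|+x⟩ = (|0⟩ + |1⟩)/√2, so ⟨+x|ψ⟩ = (1) / (√2·√13).
P = |1|² / 26 = 1/26.

0.038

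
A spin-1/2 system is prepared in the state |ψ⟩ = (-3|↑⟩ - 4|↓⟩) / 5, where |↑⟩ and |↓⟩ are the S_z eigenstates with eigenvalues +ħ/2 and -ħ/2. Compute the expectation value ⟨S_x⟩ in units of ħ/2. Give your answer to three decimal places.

⟨σ_x⟩ = 2 Re(a* b)/(|a|²+|b|²) with a = -3, b = -4.
a* b = 12, so ⟨σ_x⟩ = 24/25.
⟨S_x⟩ = (ħ/2)·⟨σ_x⟩.

0.960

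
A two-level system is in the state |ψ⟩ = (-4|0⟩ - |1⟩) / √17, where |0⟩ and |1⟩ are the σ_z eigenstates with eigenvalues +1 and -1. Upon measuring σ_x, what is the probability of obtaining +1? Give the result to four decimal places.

0.7353

|+x⟩ = (|0⟩ + |1⟩)/√2, so ⟨+x|ψ⟩ = (-5) / (√2·√17).
P = |-5|² / 34 = 25/34.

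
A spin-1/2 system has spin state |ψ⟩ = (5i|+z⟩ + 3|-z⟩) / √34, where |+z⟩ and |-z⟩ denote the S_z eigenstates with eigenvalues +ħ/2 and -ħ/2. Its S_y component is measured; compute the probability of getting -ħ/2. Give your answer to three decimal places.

|-y⟩ = (|+z⟩ - i|-z⟩)/√2, so ⟨-y|ψ⟩ = (8i) / (√2·√34).
P = |8i|² / 68 = 64/68.

0.941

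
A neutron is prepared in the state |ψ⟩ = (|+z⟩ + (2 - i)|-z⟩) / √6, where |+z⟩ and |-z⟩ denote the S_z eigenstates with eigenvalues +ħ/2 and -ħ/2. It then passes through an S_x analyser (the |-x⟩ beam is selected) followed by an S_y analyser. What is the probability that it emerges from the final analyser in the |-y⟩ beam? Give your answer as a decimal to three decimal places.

0.083

First analyser (S_x): P(|-x⟩) = |⟨-x|ψ⟩|² = 2/12.
After stage 1 the state is |-x⟩; P(|-y⟩) = |⟨-y|-x⟩|² = 1/2.
Joint probability = 2/12 × 1/2 = 0.083.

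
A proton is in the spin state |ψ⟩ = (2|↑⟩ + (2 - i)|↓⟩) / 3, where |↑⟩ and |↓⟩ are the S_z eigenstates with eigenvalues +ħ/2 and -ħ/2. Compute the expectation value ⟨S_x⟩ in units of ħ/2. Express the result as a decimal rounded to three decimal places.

0.889

⟨σ_x⟩ = 2 Re(a* b)/(|a|²+|b|²) with a = 2, b = (2 - i).
a* b = (4 - 2i), so ⟨σ_x⟩ = 8/9.
⟨S_x⟩ = (ħ/2)·⟨σ_x⟩.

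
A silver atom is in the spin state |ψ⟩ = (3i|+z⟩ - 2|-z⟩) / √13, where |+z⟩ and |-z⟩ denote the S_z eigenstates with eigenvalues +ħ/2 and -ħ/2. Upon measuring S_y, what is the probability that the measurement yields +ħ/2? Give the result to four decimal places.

|+y⟩ = (|+z⟩ + i|-z⟩)/√2, so ⟨+y|ψ⟩ = (5i) / (√2·√13).
P = |5i|² / 26 = 25/26.

0.9615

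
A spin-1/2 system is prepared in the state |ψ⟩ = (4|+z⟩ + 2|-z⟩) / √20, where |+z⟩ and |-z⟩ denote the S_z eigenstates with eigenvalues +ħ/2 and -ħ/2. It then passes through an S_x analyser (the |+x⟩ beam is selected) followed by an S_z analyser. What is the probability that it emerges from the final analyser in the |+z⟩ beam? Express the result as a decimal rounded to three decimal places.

0.450

First analyser (S_x): P(|+x⟩) = |⟨+x|ψ⟩|² = 36/40.
After stage 1 the state is |+x⟩; P(|+z⟩) = |⟨+z|+x⟩|² = 1/2.
Joint probability = 36/40 × 1/2 = 0.450.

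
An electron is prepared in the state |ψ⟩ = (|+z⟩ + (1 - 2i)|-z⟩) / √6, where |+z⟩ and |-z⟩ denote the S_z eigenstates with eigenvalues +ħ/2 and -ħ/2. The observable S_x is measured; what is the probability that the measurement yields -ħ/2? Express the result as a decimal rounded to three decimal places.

|-x⟩ = (|+z⟩ - |-z⟩)/√2, so ⟨-x|ψ⟩ = (2i) / (√2·√6).
P = |2i|² / 12 = 4/12.

0.333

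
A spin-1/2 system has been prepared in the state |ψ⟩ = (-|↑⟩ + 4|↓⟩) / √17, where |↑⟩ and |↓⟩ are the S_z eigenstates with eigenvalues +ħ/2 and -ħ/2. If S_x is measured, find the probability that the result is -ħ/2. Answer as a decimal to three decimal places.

0.735

|-x⟩ = (|↑⟩ - |↓⟩)/√2, so ⟨-x|ψ⟩ = (-5) / (√2·√17).
P = |-5|² / 34 = 25/34.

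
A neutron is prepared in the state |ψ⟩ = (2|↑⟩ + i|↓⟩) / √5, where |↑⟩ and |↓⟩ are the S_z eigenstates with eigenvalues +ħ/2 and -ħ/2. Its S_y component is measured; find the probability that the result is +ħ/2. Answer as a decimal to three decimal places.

0.900

|+y⟩ = (|↑⟩ + i|↓⟩)/√2, so ⟨+y|ψ⟩ = (3) / (√2·√5).
P = |3|² / 10 = 9/10.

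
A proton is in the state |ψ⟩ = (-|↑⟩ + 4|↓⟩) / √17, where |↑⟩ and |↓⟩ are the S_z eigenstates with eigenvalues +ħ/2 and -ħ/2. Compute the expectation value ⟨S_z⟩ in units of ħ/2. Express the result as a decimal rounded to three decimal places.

-0.882

⟨σ_z⟩ = |a|² - |b|² divided by |a|²+|b|², with a, b the |↑⟩, |↓⟩ amplitudes.
= (1 - 16)/17 = -15/17.
⟨S_z⟩ = (ħ/2)·⟨σ_z⟩.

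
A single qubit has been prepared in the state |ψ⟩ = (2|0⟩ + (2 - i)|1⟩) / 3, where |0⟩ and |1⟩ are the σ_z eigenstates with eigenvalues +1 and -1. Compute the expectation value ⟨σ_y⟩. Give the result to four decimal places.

-0.4444

⟨σ_y⟩ = 2 Im(a* b)/(|a|²+|b|²) with a = 2, b = (2 - i).
a* b = (4 - 2i), so ⟨σ_y⟩ = -4/9.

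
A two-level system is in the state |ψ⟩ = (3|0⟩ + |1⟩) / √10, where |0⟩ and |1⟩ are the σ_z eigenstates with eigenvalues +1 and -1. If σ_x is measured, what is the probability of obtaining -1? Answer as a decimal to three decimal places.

|-x⟩ = (|0⟩ - |1⟩)/√2, so ⟨-x|ψ⟩ = (2) / (√2·√10).
P = |2|² / 20 = 4/20.

0.200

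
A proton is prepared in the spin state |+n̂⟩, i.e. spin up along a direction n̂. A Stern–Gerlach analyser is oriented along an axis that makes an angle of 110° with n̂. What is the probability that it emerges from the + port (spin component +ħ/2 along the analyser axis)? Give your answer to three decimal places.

0.329

For spin-½, the probability of finding spin-up along an axis at angle θ to the initial spin direction is cos²(θ/2); spin-down is sin²(θ/2).
θ = 110°, so P = cos²(55°) ≈ 0.329.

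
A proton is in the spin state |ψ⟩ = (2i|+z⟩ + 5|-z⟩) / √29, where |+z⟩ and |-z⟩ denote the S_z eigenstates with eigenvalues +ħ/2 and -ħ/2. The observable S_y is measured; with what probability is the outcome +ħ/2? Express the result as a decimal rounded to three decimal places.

0.155

|+y⟩ = (|+z⟩ + i|-z⟩)/√2, so ⟨+y|ψ⟩ = (-3i) / (√2·√29).
P = |-3i|² / 58 = 9/58.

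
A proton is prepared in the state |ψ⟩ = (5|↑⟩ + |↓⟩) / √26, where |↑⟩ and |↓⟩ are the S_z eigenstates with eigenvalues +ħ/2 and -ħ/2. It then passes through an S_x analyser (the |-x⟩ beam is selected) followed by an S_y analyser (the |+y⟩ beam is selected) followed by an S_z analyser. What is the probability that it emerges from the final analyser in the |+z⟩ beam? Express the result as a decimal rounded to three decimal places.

First analyser (S_x): P(|-x⟩) = |⟨-x|ψ⟩|² = 16/52.
After stage 1 the state is |-x⟩; P(|+y⟩) = |⟨+y|-x⟩|² = 1/2.
After stage 2 the state is |+y⟩; P(|+z⟩) = |⟨+z|+y⟩|² = 1/2.
Joint probability = 16/52 × 1/2 × 1/2 = 0.077.

0.077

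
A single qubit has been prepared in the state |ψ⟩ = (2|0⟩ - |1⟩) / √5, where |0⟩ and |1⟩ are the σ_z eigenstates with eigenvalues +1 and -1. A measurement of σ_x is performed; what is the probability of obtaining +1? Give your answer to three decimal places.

0.100

|+x⟩ = (|0⟩ + |1⟩)/√2, so ⟨+x|ψ⟩ = (1) / (√2·√5).
P = |1|² / 10 = 1/10.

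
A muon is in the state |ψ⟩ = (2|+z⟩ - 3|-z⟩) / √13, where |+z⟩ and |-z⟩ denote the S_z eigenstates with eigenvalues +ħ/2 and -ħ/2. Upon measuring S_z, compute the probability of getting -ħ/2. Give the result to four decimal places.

The -ħ/2 outcome corresponds to |-z⟩. Its amplitude in |ψ⟩ is -3/√13.
P = |-3|² / 13 = 9/13.

0.6923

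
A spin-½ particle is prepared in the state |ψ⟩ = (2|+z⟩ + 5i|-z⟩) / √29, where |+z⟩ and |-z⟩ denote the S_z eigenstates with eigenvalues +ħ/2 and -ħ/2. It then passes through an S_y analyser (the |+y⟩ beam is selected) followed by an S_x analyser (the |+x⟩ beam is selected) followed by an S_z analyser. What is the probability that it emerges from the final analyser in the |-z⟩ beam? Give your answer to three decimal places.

First analyser (S_y): P(|+y⟩) = |⟨+y|ψ⟩|² = 49/58.
After stage 1 the state is |+y⟩; P(|+x⟩) = |⟨+x|+y⟩|² = 1/2.
After stage 2 the state is |+x⟩; P(|-z⟩) = |⟨-z|+x⟩|² = 1/2.
Joint probability = 49/58 × 1/2 × 1/2 = 0.211.

0.211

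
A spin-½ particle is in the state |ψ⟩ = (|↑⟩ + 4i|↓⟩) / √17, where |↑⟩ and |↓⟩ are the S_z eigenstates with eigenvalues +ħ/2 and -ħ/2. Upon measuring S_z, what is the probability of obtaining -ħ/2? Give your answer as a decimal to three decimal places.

The -ħ/2 outcome corresponds to |↓⟩. Its amplitude in |ψ⟩ is 4i/√17.
P = |4i|² / 17 = 16/17.

0.941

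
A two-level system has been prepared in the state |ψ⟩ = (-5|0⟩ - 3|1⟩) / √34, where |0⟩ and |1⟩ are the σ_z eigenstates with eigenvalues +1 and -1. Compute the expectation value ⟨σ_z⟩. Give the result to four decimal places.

⟨σ_z⟩ = |a|² - |b|² divided by |a|²+|b|², with a, b the |0⟩, |1⟩ amplitudes.
= (25 - 9)/34 = 16/34.

0.4706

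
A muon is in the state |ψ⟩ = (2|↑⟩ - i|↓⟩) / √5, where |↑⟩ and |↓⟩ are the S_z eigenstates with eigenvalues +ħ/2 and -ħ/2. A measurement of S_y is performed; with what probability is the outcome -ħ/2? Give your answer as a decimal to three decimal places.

0.900

|-y⟩ = (|↑⟩ - i|↓⟩)/√2, so ⟨-y|ψ⟩ = (3) / (√2·√5).
P = |3|² / 10 = 9/10.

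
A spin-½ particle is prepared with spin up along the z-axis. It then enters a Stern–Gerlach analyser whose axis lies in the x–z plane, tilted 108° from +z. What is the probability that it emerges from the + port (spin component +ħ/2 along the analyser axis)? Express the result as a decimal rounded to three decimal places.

For spin-½, the probability of finding spin-up along an axis at angle θ to the initial spin direction is cos²(θ/2); spin-down is sin²(θ/2).
θ = 108°, so P = cos²(54°) ≈ 0.345.

0.345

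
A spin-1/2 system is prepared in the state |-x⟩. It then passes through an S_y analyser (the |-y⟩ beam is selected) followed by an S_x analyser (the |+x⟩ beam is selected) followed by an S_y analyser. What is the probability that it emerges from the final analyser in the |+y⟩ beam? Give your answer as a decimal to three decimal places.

0.125

First analyser (S_y): from |-x⟩, P(|-y⟩) = 1/2.
After stage 1 the state is |-y⟩; P(|+x⟩) = |⟨+x|-y⟩|² = 1/2.
After stage 2 the state is |+x⟩; P(|+y⟩) = |⟨+y|+x⟩|² = 1/2.
Joint probability = 1/2 × 1/2 × 1/2 = 0.125.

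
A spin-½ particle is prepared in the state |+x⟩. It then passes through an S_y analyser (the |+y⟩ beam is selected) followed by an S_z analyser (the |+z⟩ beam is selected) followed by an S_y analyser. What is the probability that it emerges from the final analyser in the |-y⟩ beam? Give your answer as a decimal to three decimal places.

0.125

First analyser (S_y): from |+x⟩, P(|+y⟩) = 1/2.
After stage 1 the state is |+y⟩; P(|+z⟩) = |⟨+z|+y⟩|² = 1/2.
After stage 2 the state is |+z⟩; P(|-y⟩) = |⟨-y|+z⟩|² = 1/2.
Joint probability = 1/2 × 1/2 × 1/2 = 0.125.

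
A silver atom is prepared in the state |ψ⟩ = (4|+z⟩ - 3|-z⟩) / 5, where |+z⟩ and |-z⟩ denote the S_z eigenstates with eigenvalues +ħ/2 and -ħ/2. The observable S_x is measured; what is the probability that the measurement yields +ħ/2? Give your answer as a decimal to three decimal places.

|+x⟩ = (|+z⟩ + |-z⟩)/√2, so ⟨+x|ψ⟩ = (1) / (√2·5).
P = |1|² / 50 = 1/50.

0.020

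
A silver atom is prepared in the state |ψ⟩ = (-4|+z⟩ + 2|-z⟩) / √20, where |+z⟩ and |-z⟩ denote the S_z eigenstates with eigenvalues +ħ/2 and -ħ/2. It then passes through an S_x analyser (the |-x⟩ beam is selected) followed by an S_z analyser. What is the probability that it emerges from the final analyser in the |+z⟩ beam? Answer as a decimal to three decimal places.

0.450

First analyser (S_x): P(|-x⟩) = |⟨-x|ψ⟩|² = 36/40.
After stage 1 the state is |-x⟩; P(|+z⟩) = |⟨+z|-x⟩|² = 1/2.
Joint probability = 36/40 × 1/2 = 0.450.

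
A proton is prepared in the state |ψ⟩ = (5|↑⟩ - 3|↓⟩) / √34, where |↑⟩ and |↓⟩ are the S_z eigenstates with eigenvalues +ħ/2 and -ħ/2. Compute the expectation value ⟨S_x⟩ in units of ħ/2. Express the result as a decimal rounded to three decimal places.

⟨σ_x⟩ = 2 Re(a* b)/(|a|²+|b|²) with a = 5, b = -3.
a* b = -15, so ⟨σ_x⟩ = -30/34.
⟨S_x⟩ = (ħ/2)·⟨σ_x⟩.

-0.882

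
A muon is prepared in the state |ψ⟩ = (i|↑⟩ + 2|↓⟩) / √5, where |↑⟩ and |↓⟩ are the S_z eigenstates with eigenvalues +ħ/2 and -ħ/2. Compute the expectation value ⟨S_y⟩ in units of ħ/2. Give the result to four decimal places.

-0.8000

⟨σ_y⟩ = 2 Im(a* b)/(|a|²+|b|²) with a = i, b = 2.
a* b = -2i, so ⟨σ_y⟩ = -4/5.
⟨S_y⟩ = (ħ/2)·⟨σ_y⟩.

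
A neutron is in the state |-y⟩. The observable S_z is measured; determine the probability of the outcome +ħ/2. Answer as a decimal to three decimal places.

0.500

In the S_z basis, |-y⟩ = (|↑⟩ - i|↓⟩)/√2 and |+z⟩ = |↑⟩.
|⟨+z|-y⟩|² = 1/2.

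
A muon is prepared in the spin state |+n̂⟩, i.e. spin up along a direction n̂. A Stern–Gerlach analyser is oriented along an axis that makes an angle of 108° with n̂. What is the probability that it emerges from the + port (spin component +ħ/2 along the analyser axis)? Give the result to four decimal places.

For spin-½, the probability of finding spin-up along an axis at angle θ to the initial spin direction is cos²(θ/2); spin-down is sin²(θ/2).
θ = 108°, so P = cos²(54°) ≈ 0.3455.

0.3455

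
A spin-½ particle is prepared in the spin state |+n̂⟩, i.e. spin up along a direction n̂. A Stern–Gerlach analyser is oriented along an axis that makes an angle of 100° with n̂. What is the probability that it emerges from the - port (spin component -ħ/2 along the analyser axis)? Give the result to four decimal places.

For spin-½, the probability of finding spin-up along an axis at angle θ to the initial spin direction is cos²(θ/2); spin-down is sin²(θ/2).
θ = 100°, so P = sin²(50°) ≈ 0.5868.

0.5868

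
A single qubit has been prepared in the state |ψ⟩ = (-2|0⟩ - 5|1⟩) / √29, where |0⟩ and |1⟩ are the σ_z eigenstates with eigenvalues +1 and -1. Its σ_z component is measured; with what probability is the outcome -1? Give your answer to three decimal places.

0.862

The -1 outcome corresponds to |1⟩. Its amplitude in |ψ⟩ is -5/√29.
P = |-5|² / 29 = 25/29.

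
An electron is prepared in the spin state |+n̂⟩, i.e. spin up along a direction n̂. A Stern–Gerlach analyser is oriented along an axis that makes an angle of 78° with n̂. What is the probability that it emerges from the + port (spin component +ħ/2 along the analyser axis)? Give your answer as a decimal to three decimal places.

0.604

For spin-½, the probability of finding spin-up along an axis at angle θ to the initial spin direction is cos²(θ/2); spin-down is sin²(θ/2).
θ = 78°, so P = cos²(39°) ≈ 0.604.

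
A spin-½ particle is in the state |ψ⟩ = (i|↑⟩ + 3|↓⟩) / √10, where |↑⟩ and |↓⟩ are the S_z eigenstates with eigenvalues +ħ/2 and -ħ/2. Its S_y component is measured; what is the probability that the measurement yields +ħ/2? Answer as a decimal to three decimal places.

0.200

|+y⟩ = (|↑⟩ + i|↓⟩)/√2, so ⟨+y|ψ⟩ = (-2i) / (√2·√10).
P = |-2i|² / 20 = 4/20.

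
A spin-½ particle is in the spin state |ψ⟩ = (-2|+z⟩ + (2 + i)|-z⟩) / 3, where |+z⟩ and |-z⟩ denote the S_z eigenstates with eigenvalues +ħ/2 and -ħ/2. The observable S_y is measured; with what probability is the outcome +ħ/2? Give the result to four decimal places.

0.2778

|+y⟩ = (|+z⟩ + i|-z⟩)/√2, so ⟨+y|ψ⟩ = (-1 - 2i) / (√2·3).
P = |-1 - 2i|² / 18 = 5/18.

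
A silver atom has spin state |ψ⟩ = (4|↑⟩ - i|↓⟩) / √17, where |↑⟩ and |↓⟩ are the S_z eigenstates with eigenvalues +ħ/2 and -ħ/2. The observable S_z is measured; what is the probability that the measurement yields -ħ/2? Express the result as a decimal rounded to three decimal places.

0.059

The -ħ/2 outcome corresponds to |↓⟩. Its amplitude in |ψ⟩ is -i/√17.
P = |-i|² / 17 = 1/17.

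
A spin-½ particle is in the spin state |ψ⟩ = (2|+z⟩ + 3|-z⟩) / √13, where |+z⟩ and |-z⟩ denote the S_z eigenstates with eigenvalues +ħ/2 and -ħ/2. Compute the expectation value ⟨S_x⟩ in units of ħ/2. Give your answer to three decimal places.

0.923

⟨σ_x⟩ = 2 Re(a* b)/(|a|²+|b|²) with a = 2, b = 3.
a* b = 6, so ⟨σ_x⟩ = 12/13.
⟨S_x⟩ = (ħ/2)·⟨σ_x⟩.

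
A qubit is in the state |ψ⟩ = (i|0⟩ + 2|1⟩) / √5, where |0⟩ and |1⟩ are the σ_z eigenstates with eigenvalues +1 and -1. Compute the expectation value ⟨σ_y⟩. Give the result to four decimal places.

⟨σ_y⟩ = 2 Im(a* b)/(|a|²+|b|²) with a = i, b = 2.
a* b = -2i, so ⟨σ_y⟩ = -4/5.

-0.8000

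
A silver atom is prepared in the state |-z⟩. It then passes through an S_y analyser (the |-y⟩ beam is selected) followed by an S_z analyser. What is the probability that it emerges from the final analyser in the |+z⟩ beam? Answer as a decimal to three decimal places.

0.250

First analyser (S_y): from |-z⟩, P(|-y⟩) = 1/2.
After stage 1 the state is |-y⟩; P(|+z⟩) = |⟨+z|-y⟩|² = 1/2.
Joint probability = 1/2 × 1/2 = 0.250.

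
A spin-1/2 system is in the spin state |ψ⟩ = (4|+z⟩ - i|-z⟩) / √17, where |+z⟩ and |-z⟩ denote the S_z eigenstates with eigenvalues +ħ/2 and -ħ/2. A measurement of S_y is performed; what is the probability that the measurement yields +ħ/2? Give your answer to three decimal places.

0.265

|+y⟩ = (|+z⟩ + i|-z⟩)/√2, so ⟨+y|ψ⟩ = (3) / (√2·√17).
P = |3|² / 34 = 9/34.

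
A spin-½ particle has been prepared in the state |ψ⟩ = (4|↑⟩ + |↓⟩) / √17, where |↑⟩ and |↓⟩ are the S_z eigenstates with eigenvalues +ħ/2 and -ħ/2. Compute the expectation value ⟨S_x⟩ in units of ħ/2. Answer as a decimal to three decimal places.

⟨σ_x⟩ = 2 Re(a* b)/(|a|²+|b|²) with a = 4, b = 1.
a* b = 4, so ⟨σ_x⟩ = 8/17.
⟨S_x⟩ = (ħ/2)·⟨σ_x⟩.

0.471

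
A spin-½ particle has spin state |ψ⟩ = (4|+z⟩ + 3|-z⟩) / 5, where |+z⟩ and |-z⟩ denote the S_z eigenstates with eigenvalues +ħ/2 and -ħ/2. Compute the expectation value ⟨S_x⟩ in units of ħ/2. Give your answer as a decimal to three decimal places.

⟨σ_x⟩ = 2 Re(a* b)/(|a|²+|b|²) with a = 4, b = 3.
a* b = 12, so ⟨σ_x⟩ = 24/25.
⟨S_x⟩ = (ħ/2)·⟨σ_x⟩.

0.960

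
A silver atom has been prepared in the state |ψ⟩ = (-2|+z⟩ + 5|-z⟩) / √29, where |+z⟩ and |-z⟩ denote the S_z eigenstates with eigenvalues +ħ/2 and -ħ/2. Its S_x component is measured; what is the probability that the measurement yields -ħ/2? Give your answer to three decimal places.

|-x⟩ = (|+z⟩ - |-z⟩)/√2, so ⟨-x|ψ⟩ = (-7) / (√2·√29).
P = |-7|² / 58 = 49/58.

0.845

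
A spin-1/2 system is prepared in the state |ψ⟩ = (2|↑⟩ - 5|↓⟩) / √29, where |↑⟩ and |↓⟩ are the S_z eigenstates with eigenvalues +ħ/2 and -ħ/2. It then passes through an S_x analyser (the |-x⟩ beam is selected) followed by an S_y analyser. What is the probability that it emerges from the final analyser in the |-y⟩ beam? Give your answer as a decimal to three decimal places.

First analyser (S_x): P(|-x⟩) = |⟨-x|ψ⟩|² = 49/58.
After stage 1 the state is |-x⟩; P(|-y⟩) = |⟨-y|-x⟩|² = 1/2.
Joint probability = 49/58 × 1/2 = 0.422.

0.422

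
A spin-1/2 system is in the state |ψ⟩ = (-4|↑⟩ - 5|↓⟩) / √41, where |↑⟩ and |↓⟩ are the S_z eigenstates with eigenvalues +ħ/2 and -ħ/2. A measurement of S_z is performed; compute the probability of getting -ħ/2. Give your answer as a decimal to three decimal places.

0.610

The -ħ/2 outcome corresponds to |↓⟩. Its amplitude in |ψ⟩ is -5/√41.
P = |-5|² / 41 = 25/41.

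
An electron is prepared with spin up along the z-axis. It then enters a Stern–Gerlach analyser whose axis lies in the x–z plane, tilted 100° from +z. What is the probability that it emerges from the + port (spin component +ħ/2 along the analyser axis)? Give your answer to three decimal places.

0.413

For spin-½, the probability of finding spin-up along an axis at angle θ to the initial spin direction is cos²(θ/2); spin-down is sin²(θ/2).
θ = 100°, so P = cos²(50°) ≈ 0.413.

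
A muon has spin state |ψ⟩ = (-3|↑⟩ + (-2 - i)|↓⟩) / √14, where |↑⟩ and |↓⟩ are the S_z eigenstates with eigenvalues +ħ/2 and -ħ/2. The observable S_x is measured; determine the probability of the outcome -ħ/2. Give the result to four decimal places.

|-x⟩ = (|↑⟩ - |↓⟩)/√2, so ⟨-x|ψ⟩ = (-1 + i) / (√2·√14).
P = |-1 + i|² / 28 = 2/28.

0.0714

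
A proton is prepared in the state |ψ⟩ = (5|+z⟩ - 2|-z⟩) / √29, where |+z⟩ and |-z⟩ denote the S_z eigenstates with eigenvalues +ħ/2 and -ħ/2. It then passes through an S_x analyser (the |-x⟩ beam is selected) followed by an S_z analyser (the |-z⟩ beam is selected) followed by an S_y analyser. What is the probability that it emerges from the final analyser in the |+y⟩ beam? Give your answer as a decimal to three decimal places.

0.211

First analyser (S_x): P(|-x⟩) = |⟨-x|ψ⟩|² = 49/58.
After stage 1 the state is |-x⟩; P(|-z⟩) = |⟨-z|-x⟩|² = 1/2.
After stage 2 the state is |-z⟩; P(|+y⟩) = |⟨+y|-z⟩|² = 1/2.
Joint probability = 49/58 × 1/2 × 1/2 = 0.211.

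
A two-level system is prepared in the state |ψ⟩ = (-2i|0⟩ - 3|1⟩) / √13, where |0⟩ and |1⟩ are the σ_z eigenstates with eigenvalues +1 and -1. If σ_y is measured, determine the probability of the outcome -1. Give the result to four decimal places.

|-y⟩ = (|0⟩ - i|1⟩)/√2, so ⟨-y|ψ⟩ = (-5i) / (√2·√13).
P = |-5i|² / 26 = 25/26.

0.9615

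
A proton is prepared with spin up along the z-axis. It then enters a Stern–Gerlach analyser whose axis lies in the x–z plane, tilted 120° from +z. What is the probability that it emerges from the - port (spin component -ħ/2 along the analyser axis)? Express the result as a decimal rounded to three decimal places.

For spin-½, the probability of finding spin-up along an axis at angle θ to the initial spin direction is cos²(θ/2); spin-down is sin²(θ/2).
θ = 120°, so P = sin²(60°) ≈ 0.750.

0.750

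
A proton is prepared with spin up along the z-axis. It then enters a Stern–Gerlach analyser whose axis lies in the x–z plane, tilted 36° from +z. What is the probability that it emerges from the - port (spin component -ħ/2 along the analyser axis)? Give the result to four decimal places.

0.0955

For spin-½, the probability of finding spin-up along an axis at angle θ to the initial spin direction is cos²(θ/2); spin-down is sin²(θ/2).
θ = 36°, so P = sin²(18°) ≈ 0.0955.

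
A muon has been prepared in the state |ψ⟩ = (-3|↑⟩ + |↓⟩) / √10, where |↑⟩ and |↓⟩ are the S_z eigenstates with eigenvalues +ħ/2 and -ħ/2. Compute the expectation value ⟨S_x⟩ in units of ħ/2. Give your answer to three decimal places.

⟨σ_x⟩ = 2 Re(a* b)/(|a|²+|b|²) with a = -3, b = 1.
a* b = -3, so ⟨σ_x⟩ = -6/10.
⟨S_x⟩ = (ħ/2)·⟨σ_x⟩.

-0.600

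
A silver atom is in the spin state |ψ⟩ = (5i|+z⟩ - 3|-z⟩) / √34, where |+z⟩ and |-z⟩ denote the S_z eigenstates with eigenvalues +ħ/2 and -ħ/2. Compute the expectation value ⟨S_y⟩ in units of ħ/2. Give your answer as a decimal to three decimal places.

0.882

⟨σ_y⟩ = 2 Im(a* b)/(|a|²+|b|²) with a = 5i, b = -3.
a* b = 15i, so ⟨σ_y⟩ = 30/34.
⟨S_y⟩ = (ħ/2)·⟨σ_y⟩.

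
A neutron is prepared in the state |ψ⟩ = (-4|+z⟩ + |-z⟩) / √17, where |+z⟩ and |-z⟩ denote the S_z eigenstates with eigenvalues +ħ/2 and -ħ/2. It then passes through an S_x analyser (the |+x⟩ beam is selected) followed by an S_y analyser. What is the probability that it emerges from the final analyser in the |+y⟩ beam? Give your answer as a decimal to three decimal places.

0.132

First analyser (S_x): P(|+x⟩) = |⟨+x|ψ⟩|² = 9/34.
After stage 1 the state is |+x⟩; P(|+y⟩) = |⟨+y|+x⟩|² = 1/2.
Joint probability = 9/34 × 1/2 = 0.132.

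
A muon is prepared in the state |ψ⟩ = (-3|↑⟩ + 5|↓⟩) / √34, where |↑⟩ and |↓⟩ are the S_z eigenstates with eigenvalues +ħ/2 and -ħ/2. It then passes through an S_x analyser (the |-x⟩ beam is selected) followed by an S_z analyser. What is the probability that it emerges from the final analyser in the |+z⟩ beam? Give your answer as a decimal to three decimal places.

First analyser (S_x): P(|-x⟩) = |⟨-x|ψ⟩|² = 64/68.
After stage 1 the state is |-x⟩; P(|+z⟩) = |⟨+z|-x⟩|² = 1/2.
Joint probability = 64/68 × 1/2 = 0.471.

0.471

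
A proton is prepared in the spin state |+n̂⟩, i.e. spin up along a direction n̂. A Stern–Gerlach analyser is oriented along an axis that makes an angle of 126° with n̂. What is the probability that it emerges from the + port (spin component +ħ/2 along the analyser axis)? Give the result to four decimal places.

0.2061

For spin-½, the probability of finding spin-up along an axis at angle θ to the initial spin direction is cos²(θ/2); spin-down is sin²(θ/2).
θ = 126°, so P = cos²(63°) ≈ 0.2061.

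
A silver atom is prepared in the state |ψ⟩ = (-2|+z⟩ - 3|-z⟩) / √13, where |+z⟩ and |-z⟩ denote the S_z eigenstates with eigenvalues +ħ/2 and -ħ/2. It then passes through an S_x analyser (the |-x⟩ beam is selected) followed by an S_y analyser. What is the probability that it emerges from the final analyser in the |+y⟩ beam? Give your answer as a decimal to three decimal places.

First analyser (S_x): P(|-x⟩) = |⟨-x|ψ⟩|² = 1/26.
After stage 1 the state is |-x⟩; P(|+y⟩) = |⟨+y|-x⟩|² = 1/2.
Joint probability = 1/26 × 1/2 = 0.019.

0.019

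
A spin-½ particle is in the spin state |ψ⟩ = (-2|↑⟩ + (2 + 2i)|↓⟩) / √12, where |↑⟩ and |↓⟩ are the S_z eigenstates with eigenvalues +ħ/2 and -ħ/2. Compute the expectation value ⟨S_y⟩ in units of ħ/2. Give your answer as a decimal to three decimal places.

-0.667

⟨σ_y⟩ = 2 Im(a* b)/(|a|²+|b|²) with a = -2, b = (2 + 2i).
a* b = (-4 - 4i), so ⟨σ_y⟩ = -8/12.
⟨S_y⟩ = (ħ/2)·⟨σ_y⟩.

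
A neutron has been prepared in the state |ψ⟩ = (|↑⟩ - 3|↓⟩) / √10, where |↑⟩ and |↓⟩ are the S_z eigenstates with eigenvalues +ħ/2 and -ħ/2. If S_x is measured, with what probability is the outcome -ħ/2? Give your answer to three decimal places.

0.800

|-x⟩ = (|↑⟩ - |↓⟩)/√2, so ⟨-x|ψ⟩ = (4) / (√2·√10).
P = |4|² / 20 = 16/20.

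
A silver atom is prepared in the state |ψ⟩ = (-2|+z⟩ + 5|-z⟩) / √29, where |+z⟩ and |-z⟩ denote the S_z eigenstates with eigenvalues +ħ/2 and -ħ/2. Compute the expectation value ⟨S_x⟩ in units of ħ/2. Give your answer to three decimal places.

-0.690

⟨σ_x⟩ = 2 Re(a* b)/(|a|²+|b|²) with a = -2, b = 5.
a* b = -10, so ⟨σ_x⟩ = -20/29.
⟨S_x⟩ = (ħ/2)·⟨σ_x⟩.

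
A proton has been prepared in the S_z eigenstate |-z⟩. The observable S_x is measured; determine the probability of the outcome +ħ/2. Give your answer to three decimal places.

0.500

In the S_z basis, |-z⟩ = |↓⟩ and |+x⟩ = (|↑⟩ + |↓⟩)/√2.
|⟨+x|-z⟩|² = 1/2.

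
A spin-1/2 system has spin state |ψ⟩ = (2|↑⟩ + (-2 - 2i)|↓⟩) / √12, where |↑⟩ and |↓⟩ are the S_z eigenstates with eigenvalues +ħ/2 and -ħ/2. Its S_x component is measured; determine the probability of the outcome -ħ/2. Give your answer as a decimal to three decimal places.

0.833

|-x⟩ = (|↑⟩ - |↓⟩)/√2, so ⟨-x|ψ⟩ = (4 + 2i) / (√2·√12).
P = |4 + 2i|² / 24 = 20/24.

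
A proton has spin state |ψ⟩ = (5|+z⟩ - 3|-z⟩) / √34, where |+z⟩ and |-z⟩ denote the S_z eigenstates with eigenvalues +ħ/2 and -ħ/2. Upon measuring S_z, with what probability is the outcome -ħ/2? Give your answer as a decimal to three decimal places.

0.265

The -ħ/2 outcome corresponds to |-z⟩. Its amplitude in |ψ⟩ is -3/√34.
P = |-3|² / 34 = 9/34.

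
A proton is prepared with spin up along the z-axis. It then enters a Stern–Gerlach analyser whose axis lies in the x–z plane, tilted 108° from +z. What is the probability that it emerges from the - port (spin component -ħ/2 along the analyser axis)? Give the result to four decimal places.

0.6545

For spin-½, the probability of finding spin-up along an axis at angle θ to the initial spin direction is cos²(θ/2); spin-down is sin²(θ/2).
θ = 108°, so P = sin²(54°) ≈ 0.6545.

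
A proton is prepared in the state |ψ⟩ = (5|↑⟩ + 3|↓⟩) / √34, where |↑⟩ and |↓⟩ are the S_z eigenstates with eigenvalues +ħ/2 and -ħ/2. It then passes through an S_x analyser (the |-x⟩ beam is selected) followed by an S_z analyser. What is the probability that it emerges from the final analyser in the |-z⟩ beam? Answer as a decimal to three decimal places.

0.029

First analyser (S_x): P(|-x⟩) = |⟨-x|ψ⟩|² = 4/68.
After stage 1 the state is |-x⟩; P(|-z⟩) = |⟨-z|-x⟩|² = 1/2.
Joint probability = 4/68 × 1/2 = 0.029.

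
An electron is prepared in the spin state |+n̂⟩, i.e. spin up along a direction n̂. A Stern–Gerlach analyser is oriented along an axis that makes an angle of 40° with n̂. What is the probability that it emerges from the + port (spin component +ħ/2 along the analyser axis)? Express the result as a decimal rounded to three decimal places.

0.883

For spin-½, the probability of finding spin-up along an axis at angle θ to the initial spin direction is cos²(θ/2); spin-down is sin²(θ/2).
θ = 40°, so P = cos²(20°) ≈ 0.883.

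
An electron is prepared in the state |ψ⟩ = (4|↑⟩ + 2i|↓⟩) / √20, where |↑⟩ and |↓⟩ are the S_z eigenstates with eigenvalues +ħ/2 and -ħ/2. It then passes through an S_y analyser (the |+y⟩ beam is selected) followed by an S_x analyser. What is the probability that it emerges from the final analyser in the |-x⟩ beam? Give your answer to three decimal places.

First analyser (S_y): P(|+y⟩) = |⟨+y|ψ⟩|² = 36/40.
After stage 1 the state is |+y⟩; P(|-x⟩) = |⟨-x|+y⟩|² = 1/2.
Joint probability = 36/40 × 1/2 = 0.450.

0.450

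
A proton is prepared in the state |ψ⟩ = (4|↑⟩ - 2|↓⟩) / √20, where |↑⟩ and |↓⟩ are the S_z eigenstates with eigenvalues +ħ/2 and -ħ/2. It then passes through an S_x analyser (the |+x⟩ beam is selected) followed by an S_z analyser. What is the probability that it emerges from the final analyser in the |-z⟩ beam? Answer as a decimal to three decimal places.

0.050

First analyser (S_x): P(|+x⟩) = |⟨+x|ψ⟩|² = 4/40.
After stage 1 the state is |+x⟩; P(|-z⟩) = |⟨-z|+x⟩|² = 1/2.
Joint probability = 4/40 × 1/2 = 0.050.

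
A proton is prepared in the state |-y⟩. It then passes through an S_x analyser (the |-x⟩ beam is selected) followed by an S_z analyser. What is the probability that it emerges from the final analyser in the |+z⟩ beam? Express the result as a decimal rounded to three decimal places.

First analyser (S_x): from |-y⟩, P(|-x⟩) = 1/2.
After stage 1 the state is |-x⟩; P(|+z⟩) = |⟨+z|-x⟩|² = 1/2.
Joint probability = 1/2 × 1/2 = 0.250.

0.250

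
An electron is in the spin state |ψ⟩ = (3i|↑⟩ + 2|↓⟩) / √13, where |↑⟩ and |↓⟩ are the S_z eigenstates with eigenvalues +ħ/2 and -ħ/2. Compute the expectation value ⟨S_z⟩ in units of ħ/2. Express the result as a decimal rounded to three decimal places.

⟨σ_z⟩ = |a|² - |b|² divided by |a|²+|b|², with a, b the |↑⟩, |↓⟩ amplitudes.
= (9 - 4)/13 = 5/13.
⟨S_z⟩ = (ħ/2)·⟨σ_z⟩.

0.385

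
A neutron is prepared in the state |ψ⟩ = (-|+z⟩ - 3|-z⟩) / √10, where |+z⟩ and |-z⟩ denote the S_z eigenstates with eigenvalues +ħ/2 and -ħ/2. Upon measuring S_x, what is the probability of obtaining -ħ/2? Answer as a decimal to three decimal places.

|-x⟩ = (|+z⟩ - |-z⟩)/√2, so ⟨-x|ψ⟩ = (2) / (√2·√10).
P = |2|² / 20 = 4/20.

0.200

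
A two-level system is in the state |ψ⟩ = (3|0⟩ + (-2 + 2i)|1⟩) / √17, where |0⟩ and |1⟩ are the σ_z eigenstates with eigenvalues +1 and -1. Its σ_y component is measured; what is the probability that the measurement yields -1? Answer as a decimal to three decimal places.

|-y⟩ = (|0⟩ - i|1⟩)/√2, so ⟨-y|ψ⟩ = (1 - 2i) / (√2·√17).
P = |1 - 2i|² / 34 = 5/34.

0.147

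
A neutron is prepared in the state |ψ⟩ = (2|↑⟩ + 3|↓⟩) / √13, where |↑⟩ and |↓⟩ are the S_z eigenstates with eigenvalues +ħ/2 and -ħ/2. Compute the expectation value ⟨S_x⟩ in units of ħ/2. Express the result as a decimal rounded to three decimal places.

0.923

⟨σ_x⟩ = 2 Re(a* b)/(|a|²+|b|²) with a = 2, b = 3.
a* b = 6, so ⟨σ_x⟩ = 12/13.
⟨S_x⟩ = (ħ/2)·⟨σ_x⟩.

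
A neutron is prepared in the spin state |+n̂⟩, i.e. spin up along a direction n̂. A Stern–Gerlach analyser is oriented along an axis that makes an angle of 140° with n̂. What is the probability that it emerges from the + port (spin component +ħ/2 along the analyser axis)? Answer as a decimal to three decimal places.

0.117

For spin-½, the probability of finding spin-up along an axis at angle θ to the initial spin direction is cos²(θ/2); spin-down is sin²(θ/2).
θ = 140°, so P = cos²(70°) ≈ 0.117.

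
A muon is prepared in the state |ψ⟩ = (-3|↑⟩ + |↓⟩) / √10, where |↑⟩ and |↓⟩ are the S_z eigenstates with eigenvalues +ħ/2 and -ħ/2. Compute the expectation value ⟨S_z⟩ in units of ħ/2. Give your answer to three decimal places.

⟨σ_z⟩ = |a|² - |b|² divided by |a|²+|b|², with a, b the |↑⟩, |↓⟩ amplitudes.
= (9 - 1)/10 = 8/10.
⟨S_z⟩ = (ħ/2)·⟨σ_z⟩.

0.800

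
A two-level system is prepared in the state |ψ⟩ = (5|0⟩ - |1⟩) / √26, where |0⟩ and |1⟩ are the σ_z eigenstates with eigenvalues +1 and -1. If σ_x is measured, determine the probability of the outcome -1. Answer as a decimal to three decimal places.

|-x⟩ = (|0⟩ - |1⟩)/√2, so ⟨-x|ψ⟩ = (6) / (√2·√26).
P = |6|² / 52 = 36/52.

0.692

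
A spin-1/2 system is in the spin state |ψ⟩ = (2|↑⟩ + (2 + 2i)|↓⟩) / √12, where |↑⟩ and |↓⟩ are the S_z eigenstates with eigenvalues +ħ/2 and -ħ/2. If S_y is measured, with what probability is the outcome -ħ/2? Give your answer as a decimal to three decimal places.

0.167

|-y⟩ = (|↑⟩ - i|↓⟩)/√2, so ⟨-y|ψ⟩ = (2i) / (√2·√12).
P = |2i|² / 24 = 4/24.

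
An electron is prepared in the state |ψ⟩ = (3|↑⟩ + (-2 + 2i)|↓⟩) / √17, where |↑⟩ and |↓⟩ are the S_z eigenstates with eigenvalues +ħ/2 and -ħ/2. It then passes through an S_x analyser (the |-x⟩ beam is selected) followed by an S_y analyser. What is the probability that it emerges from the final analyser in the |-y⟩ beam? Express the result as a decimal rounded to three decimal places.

0.426

First analyser (S_x): P(|-x⟩) = |⟨-x|ψ⟩|² = 29/34.
After stage 1 the state is |-x⟩; P(|-y⟩) = |⟨-y|-x⟩|² = 1/2.
Joint probability = 29/34 × 1/2 = 0.426.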